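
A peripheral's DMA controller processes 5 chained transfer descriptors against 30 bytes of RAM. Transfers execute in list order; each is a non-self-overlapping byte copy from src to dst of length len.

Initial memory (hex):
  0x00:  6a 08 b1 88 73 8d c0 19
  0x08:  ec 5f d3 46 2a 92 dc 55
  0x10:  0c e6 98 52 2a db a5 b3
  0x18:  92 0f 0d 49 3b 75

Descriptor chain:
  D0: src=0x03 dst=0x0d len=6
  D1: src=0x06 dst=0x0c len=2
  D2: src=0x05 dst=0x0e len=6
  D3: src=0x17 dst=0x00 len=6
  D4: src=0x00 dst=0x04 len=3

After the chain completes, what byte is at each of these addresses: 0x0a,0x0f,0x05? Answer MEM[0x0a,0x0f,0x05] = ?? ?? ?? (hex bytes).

MEM[0x0a,0x0f,0x05] = d3 c0 92

  after D0: wrote 6B at 0x0d = 88738dc019ec
  after D1: wrote 2B at 0x0c = c019
  after D2: wrote 6B at 0x0e = 8dc019ec5fd3
  after D3: wrote 6B at 0x00 = b3920f0d493b
  after D4: wrote 3B at 0x04 = b3920f
query mem[0x0a]=0xd3, mem[0x0f]=0xc0, mem[0x05]=0x92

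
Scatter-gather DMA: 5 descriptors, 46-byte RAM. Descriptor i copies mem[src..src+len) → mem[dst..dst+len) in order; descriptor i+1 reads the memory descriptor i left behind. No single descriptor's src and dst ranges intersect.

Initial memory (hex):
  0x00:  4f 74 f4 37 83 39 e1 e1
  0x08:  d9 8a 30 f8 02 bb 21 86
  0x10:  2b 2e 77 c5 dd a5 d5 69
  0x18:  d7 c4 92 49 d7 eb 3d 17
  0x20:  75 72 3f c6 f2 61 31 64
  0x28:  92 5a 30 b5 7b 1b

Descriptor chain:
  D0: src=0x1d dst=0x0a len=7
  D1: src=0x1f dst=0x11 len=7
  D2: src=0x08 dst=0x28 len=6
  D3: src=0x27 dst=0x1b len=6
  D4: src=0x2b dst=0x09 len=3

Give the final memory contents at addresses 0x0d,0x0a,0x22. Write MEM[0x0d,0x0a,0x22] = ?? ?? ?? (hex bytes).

[0] 0x1d->0x0a len=7 : eb 3d 17 75 72 3f c6
[1] 0x1f->0x11 len=7 : 17 75 72 3f c6 f2 61
[2] 0x08->0x28 len=6 : d9 8a eb 3d 17 75
[3] 0x27->0x1b len=6 : 64 d9 8a eb 3d 17
[4] 0x2b->0x09 len=3 : 3d 17 75
query mem[0x0d]=0x75, mem[0x0a]=0x17, mem[0x22]=0x3f

MEM[0x0d,0x0a,0x22] = 75 17 3f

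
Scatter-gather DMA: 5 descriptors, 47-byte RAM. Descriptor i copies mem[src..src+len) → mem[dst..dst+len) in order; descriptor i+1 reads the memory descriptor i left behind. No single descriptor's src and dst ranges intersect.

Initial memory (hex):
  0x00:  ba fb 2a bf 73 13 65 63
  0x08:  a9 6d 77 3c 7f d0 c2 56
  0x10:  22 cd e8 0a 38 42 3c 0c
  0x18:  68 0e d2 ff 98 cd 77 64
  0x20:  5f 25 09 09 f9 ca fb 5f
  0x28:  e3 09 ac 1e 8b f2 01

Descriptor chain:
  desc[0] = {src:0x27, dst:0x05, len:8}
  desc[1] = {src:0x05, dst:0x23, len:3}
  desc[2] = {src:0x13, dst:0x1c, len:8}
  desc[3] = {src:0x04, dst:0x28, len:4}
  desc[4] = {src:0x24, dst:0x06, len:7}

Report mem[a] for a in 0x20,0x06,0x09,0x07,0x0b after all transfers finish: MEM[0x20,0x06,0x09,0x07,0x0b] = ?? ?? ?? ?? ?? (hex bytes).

D0: mem[0x05..0x0c] <- [5f e3 09 ac 1e 8b f2 01]
D1: mem[0x23..0x25] <- [5f e3 09]
D2: mem[0x1c..0x23] <- [0a 38 42 3c 0c 68 0e d2]
D3: mem[0x28..0x2b] <- [73 5f e3 09]
D4: mem[0x06..0x0c] <- [e3 09 fb 5f 73 5f e3]
query mem[0x20]=0x0c, mem[0x06]=0xe3, mem[0x09]=0x5f, mem[0x07]=0x09, mem[0x0b]=0x5f

MEM[0x20,0x06,0x09,0x07,0x0b] = 0c e3 5f 09 5f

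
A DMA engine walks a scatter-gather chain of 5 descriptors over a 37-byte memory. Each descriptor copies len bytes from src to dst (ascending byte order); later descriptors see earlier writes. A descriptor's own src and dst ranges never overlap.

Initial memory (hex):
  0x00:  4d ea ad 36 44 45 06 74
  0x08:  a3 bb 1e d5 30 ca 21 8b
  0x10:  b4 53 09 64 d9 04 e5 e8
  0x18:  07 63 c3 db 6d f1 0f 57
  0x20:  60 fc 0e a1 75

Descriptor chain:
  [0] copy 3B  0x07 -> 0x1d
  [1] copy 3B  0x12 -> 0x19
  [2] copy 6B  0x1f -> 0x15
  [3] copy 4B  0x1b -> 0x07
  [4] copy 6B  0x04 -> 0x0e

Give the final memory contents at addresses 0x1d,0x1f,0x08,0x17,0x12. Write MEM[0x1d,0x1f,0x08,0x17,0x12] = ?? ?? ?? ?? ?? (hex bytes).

#0 dst[0x1d+3] := {0x74,0xa3,0xbb}
#1 dst[0x19+3] := {0x09,0x64,0xd9}
#2 dst[0x15+6] := {0xbb,0x60,0xfc,0x0e,0xa1,0x75}
#3 dst[0x07+4] := {0xd9,0x6d,0x74,0xa3}
#4 dst[0x0e+6] := {0x44,0x45,0x06,0xd9,0x6d,0x74}
query mem[0x1d]=0x74, mem[0x1f]=0xbb, mem[0x08]=0x6d, mem[0x17]=0xfc, mem[0x12]=0x6d

MEM[0x1d,0x1f,0x08,0x17,0x12] = 74 bb 6d fc 6d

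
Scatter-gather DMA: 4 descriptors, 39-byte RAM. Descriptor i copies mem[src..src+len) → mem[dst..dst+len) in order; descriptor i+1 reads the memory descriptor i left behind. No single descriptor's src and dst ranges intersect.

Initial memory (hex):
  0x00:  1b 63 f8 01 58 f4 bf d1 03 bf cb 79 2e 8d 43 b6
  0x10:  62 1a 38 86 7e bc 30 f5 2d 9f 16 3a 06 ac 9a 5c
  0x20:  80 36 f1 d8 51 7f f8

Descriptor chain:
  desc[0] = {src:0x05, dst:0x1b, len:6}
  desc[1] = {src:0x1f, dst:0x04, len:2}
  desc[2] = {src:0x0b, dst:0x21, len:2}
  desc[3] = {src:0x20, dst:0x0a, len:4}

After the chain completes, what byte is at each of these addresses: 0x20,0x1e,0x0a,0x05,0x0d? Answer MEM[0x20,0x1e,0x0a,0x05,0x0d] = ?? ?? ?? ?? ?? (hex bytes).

MEM[0x20,0x1e,0x0a,0x05,0x0d] = cb 03 cb cb d8

#0 dst[0x1b+6] := {0xf4,0xbf,0xd1,0x03,0xbf,0xcb}
#1 dst[0x04+2] := {0xbf,0xcb}
#2 dst[0x21+2] := {0x79,0x2e}
#3 dst[0x0a+4] := {0xcb,0x79,0x2e,0xd8}
query mem[0x20]=0xcb, mem[0x1e]=0x03, mem[0x0a]=0xcb, mem[0x05]=0xcb, mem[0x0d]=0xd8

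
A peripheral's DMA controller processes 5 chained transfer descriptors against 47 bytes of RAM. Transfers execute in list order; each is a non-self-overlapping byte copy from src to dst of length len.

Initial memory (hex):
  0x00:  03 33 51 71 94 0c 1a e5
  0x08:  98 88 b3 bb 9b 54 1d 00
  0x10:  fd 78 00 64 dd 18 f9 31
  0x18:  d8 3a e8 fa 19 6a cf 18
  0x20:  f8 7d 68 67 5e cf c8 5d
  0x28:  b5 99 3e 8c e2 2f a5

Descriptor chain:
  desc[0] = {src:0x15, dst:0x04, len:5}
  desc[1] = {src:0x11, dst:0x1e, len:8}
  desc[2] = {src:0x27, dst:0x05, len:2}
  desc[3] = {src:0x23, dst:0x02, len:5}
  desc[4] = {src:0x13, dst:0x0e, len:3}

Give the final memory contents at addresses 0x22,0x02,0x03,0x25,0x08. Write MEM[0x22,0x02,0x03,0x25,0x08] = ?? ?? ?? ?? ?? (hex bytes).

[0] 0x15->0x04 len=5 : 18 f9 31 d8 3a
[1] 0x11->0x1e len=8 : 78 00 64 dd 18 f9 31 d8
[2] 0x27->0x05 len=2 : 5d b5
[3] 0x23->0x02 len=5 : f9 31 d8 c8 5d
[4] 0x13->0x0e len=3 : 64 dd 18
query mem[0x22]=0x18, mem[0x02]=0xf9, mem[0x03]=0x31, mem[0x25]=0xd8, mem[0x08]=0x3a

MEM[0x22,0x02,0x03,0x25,0x08] = 18 f9 31 d8 3a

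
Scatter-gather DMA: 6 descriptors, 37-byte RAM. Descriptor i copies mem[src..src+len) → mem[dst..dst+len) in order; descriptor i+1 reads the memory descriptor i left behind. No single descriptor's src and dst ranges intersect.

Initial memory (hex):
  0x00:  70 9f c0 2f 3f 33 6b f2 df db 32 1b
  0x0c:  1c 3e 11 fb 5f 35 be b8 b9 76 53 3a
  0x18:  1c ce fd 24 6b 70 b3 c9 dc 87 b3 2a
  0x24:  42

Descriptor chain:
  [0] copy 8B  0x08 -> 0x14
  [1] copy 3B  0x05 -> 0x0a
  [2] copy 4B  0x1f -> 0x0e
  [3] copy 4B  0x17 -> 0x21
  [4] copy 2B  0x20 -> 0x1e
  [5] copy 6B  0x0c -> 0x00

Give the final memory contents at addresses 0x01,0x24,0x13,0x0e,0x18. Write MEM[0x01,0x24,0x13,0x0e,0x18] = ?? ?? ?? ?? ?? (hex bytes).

MEM[0x01,0x24,0x13,0x0e,0x18] = 3e 11 b8 c9 1c

D0: mem[0x14..0x1b] <- [df db 32 1b 1c 3e 11 fb]
D1: mem[0x0a..0x0c] <- [33 6b f2]
D2: mem[0x0e..0x11] <- [c9 dc 87 b3]
D3: mem[0x21..0x24] <- [1b 1c 3e 11]
D4: mem[0x1e..0x1f] <- [dc 1b]
D5: mem[0x00..0x05] <- [f2 3e c9 dc 87 b3]
query mem[0x01]=0x3e, mem[0x24]=0x11, mem[0x13]=0xb8, mem[0x0e]=0xc9, mem[0x18]=0x1c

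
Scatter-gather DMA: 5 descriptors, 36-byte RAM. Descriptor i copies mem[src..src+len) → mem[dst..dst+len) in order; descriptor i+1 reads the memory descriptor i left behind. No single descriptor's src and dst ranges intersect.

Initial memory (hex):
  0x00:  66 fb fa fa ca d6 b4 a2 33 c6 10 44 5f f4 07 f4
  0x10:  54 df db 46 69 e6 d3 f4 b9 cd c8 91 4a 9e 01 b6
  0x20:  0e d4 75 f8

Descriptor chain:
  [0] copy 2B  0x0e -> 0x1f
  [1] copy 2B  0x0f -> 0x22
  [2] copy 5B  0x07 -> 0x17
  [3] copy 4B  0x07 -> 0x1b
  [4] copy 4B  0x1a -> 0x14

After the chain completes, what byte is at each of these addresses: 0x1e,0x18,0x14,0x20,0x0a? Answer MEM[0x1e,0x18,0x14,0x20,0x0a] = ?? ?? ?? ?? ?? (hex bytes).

D0: mem[0x1f..0x20] <- [07 f4]
D1: mem[0x22..0x23] <- [f4 54]
D2: mem[0x17..0x1b] <- [a2 33 c6 10 44]
D3: mem[0x1b..0x1e] <- [a2 33 c6 10]
D4: mem[0x14..0x17] <- [10 a2 33 c6]
query mem[0x1e]=0x10, mem[0x18]=0x33, mem[0x14]=0x10, mem[0x20]=0xf4, mem[0x0a]=0x10

MEM[0x1e,0x18,0x14,0x20,0x0a] = 10 33 10 f4 10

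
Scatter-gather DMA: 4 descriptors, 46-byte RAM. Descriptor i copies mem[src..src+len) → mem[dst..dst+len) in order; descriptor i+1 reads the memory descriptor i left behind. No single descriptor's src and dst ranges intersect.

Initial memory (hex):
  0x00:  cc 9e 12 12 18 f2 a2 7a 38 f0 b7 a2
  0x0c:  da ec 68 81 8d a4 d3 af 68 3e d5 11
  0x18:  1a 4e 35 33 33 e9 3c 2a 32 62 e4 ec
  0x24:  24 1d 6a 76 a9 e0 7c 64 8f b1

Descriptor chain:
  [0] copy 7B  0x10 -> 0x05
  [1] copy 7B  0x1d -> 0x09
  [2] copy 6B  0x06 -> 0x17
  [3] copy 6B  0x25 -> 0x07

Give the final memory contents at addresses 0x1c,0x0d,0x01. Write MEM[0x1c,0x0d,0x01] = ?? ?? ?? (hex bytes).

[0] 0x10->0x05 len=7 : 8d a4 d3 af 68 3e d5
[1] 0x1d->0x09 len=7 : e9 3c 2a 32 62 e4 ec
[2] 0x06->0x17 len=6 : a4 d3 af e9 3c 2a
[3] 0x25->0x07 len=6 : 1d 6a 76 a9 e0 7c
query mem[0x1c]=0x2a, mem[0x0d]=0x62, mem[0x01]=0x9e

MEM[0x1c,0x0d,0x01] = 2a 62 9e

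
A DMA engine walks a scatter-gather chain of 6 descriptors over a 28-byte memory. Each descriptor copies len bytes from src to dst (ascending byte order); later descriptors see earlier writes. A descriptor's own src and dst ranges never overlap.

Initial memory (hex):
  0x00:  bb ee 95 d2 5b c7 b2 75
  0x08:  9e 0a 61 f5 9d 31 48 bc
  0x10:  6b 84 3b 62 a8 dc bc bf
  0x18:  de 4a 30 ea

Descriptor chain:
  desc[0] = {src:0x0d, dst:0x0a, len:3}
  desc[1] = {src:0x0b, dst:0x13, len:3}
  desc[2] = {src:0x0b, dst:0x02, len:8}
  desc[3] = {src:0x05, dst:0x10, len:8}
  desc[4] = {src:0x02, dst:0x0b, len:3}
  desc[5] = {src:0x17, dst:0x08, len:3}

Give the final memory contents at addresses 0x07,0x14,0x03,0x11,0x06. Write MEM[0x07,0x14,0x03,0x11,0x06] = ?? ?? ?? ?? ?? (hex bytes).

MEM[0x07,0x14,0x03,0x11,0x06] = 6b 3b bc bc bc

[0] 0x0d->0x0a len=3 : 31 48 bc
[1] 0x0b->0x13 len=3 : 48 bc 31
[2] 0x0b->0x02 len=8 : 48 bc 31 48 bc 6b 84 3b
[3] 0x05->0x10 len=8 : 48 bc 6b 84 3b 31 48 bc
[4] 0x02->0x0b len=3 : 48 bc 31
[5] 0x17->0x08 len=3 : bc de 4a
query mem[0x07]=0x6b, mem[0x14]=0x3b, mem[0x03]=0xbc, mem[0x11]=0xbc, mem[0x06]=0xbc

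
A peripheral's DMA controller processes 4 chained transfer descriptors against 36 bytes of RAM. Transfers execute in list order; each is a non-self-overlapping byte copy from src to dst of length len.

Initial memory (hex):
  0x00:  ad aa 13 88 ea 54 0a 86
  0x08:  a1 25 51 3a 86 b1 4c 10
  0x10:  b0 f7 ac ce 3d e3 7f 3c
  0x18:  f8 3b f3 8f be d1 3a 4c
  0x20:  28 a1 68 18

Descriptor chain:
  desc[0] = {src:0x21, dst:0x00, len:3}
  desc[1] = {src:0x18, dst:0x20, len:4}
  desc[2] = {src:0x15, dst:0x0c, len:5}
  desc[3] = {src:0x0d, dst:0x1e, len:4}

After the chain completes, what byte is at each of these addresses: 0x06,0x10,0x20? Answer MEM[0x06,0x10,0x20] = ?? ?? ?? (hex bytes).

MEM[0x06,0x10,0x20] = 0a 3b f8

#0 dst[0x00+3] := {0xa1,0x68,0x18}
#1 dst[0x20+4] := {0xf8,0x3b,0xf3,0x8f}
#2 dst[0x0c+5] := {0xe3,0x7f,0x3c,0xf8,0x3b}
#3 dst[0x1e+4] := {0x7f,0x3c,0xf8,0x3b}
query mem[0x06]=0x0a, mem[0x10]=0x3b, mem[0x20]=0xf8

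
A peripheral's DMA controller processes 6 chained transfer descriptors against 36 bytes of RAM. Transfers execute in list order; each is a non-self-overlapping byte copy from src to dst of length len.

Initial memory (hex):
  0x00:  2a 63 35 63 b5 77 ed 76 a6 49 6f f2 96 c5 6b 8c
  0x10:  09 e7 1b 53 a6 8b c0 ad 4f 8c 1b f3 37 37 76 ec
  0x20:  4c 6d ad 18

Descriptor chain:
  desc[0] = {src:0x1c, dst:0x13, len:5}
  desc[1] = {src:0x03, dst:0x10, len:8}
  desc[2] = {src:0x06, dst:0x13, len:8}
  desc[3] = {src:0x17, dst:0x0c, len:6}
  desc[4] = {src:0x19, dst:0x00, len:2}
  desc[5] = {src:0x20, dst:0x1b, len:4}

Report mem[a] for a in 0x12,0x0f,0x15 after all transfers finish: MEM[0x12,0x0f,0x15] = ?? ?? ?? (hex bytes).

  after D0: wrote 5B at 0x13 = 373776ec4c
  after D1: wrote 8B at 0x10 = 63b577ed76a6496f
  after D2: wrote 8B at 0x13 = ed76a6496ff296c5
  after D3: wrote 6B at 0x0c = 6ff296c5f337
  after D4: wrote 2B at 0x00 = 96c5
  after D5: wrote 4B at 0x1b = 4c6dad18
query mem[0x12]=0x77, mem[0x0f]=0xc5, mem[0x15]=0xa6

MEM[0x12,0x0f,0x15] = 77 c5 a6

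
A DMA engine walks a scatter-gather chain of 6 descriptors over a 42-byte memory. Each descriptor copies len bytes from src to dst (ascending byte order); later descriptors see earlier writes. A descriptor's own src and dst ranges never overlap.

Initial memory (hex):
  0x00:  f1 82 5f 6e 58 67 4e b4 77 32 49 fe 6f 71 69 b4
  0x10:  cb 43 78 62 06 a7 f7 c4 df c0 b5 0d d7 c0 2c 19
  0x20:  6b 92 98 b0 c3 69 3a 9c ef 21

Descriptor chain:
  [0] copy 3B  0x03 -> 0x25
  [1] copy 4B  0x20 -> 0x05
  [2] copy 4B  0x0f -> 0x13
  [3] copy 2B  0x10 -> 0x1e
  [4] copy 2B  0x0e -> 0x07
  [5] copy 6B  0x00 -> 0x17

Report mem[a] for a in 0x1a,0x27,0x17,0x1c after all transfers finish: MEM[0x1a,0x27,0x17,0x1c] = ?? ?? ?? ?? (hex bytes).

#0 dst[0x25+3] := {0x6e,0x58,0x67}
#1 dst[0x05+4] := {0x6b,0x92,0x98,0xb0}
#2 dst[0x13+4] := {0xb4,0xcb,0x43,0x78}
#3 dst[0x1e+2] := {0xcb,0x43}
#4 dst[0x07+2] := {0x69,0xb4}
#5 dst[0x17+6] := {0xf1,0x82,0x5f,0x6e,0x58,0x6b}
query mem[0x1a]=0x6e, mem[0x27]=0x67, mem[0x17]=0xf1, mem[0x1c]=0x6b

MEM[0x1a,0x27,0x17,0x1c] = 6e 67 f1 6b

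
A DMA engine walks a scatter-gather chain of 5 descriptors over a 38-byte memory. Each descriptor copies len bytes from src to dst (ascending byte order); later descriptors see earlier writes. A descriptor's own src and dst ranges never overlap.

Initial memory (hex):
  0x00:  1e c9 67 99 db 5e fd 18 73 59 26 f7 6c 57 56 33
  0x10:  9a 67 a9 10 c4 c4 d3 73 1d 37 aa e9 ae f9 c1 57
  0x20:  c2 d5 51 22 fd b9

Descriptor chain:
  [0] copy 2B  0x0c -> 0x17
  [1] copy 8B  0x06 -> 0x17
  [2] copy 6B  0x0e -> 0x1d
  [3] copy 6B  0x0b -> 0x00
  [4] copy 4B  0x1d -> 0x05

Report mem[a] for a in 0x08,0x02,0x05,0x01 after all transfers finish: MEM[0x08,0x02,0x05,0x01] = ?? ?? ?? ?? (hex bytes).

  after D0: wrote 2B at 0x17 = 6c57
  after D1: wrote 8B at 0x17 = fd18735926f76c57
  after D2: wrote 6B at 0x1d = 56339a67a910
  after D3: wrote 6B at 0x00 = f76c5756339a
  after D4: wrote 4B at 0x05 = 56339a67
query mem[0x08]=0x67, mem[0x02]=0x57, mem[0x05]=0x56, mem[0x01]=0x6c

MEM[0x08,0x02,0x05,0x01] = 67 57 56 6c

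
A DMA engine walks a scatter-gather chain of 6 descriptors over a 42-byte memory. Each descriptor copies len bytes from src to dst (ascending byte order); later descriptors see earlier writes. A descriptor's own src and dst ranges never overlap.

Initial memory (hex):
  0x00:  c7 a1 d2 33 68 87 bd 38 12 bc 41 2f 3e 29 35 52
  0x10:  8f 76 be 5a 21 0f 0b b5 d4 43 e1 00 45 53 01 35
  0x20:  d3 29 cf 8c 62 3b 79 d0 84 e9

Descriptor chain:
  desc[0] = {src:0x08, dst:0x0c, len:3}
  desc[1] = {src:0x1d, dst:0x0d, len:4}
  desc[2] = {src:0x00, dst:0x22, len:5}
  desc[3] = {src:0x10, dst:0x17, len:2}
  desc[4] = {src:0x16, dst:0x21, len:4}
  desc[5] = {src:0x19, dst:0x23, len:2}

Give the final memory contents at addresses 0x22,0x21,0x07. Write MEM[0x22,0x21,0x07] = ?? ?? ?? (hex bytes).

  after D0: wrote 3B at 0x0c = 12bc41
  after D1: wrote 4B at 0x0d = 530135d3
  after D2: wrote 5B at 0x22 = c7a1d23368
  after D3: wrote 2B at 0x17 = d376
  after D4: wrote 4B at 0x21 = 0bd37643
  after D5: wrote 2B at 0x23 = 43e1
query mem[0x22]=0xd3, mem[0x21]=0x0b, mem[0x07]=0x38

MEM[0x22,0x21,0x07] = d3 0b 38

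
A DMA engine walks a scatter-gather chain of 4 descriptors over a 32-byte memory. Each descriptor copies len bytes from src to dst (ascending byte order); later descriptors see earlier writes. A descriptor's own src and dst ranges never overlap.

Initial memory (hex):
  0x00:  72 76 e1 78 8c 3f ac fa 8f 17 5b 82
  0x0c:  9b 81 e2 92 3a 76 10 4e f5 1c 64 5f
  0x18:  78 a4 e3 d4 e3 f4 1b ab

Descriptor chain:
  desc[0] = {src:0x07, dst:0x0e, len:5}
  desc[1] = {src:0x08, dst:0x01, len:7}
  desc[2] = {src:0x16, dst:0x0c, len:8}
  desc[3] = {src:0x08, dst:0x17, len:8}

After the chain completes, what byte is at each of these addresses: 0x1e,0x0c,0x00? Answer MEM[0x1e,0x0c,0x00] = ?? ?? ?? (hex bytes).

  after D0: wrote 5B at 0x0e = fa8f175b82
  after D1: wrote 7B at 0x01 = 8f175b829b81fa
  after D2: wrote 8B at 0x0c = 645f78a4e3d4e3f4
  after D3: wrote 8B at 0x17 = 8f175b82645f78a4
query mem[0x1e]=0xa4, mem[0x0c]=0x64, mem[0x00]=0x72

MEM[0x1e,0x0c,0x00] = a4 64 72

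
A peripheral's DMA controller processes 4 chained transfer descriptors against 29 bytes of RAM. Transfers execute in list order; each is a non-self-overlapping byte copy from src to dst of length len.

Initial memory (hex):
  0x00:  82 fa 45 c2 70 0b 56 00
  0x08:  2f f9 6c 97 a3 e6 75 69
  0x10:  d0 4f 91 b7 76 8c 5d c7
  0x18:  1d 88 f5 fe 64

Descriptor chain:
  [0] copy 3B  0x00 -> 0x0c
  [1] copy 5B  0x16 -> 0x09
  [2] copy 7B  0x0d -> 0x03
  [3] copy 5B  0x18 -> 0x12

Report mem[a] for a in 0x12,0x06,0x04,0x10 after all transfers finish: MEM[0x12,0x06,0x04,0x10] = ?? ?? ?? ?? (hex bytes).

MEM[0x12,0x06,0x04,0x10] = 1d d0 45 d0

D0: mem[0x0c..0x0e] <- [82 fa 45]
D1: mem[0x09..0x0d] <- [5d c7 1d 88 f5]
D2: mem[0x03..0x09] <- [f5 45 69 d0 4f 91 b7]
D3: mem[0x12..0x16] <- [1d 88 f5 fe 64]
query mem[0x12]=0x1d, mem[0x06]=0xd0, mem[0x04]=0x45, mem[0x10]=0xd0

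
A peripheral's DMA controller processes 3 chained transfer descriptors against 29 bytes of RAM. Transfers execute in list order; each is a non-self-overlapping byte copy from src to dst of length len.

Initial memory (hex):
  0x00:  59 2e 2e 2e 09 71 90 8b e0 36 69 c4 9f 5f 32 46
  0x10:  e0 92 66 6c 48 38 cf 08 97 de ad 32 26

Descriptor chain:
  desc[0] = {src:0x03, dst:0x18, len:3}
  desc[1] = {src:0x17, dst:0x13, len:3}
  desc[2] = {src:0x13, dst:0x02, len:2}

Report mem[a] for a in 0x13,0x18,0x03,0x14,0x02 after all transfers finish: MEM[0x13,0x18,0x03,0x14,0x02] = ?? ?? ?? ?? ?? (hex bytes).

[0] 0x03->0x18 len=3 : 2e 09 71
[1] 0x17->0x13 len=3 : 08 2e 09
[2] 0x13->0x02 len=2 : 08 2e
query mem[0x13]=0x08, mem[0x18]=0x2e, mem[0x03]=0x2e, mem[0x14]=0x2e, mem[0x02]=0x08

MEM[0x13,0x18,0x03,0x14,0x02] = 08 2e 2e 2e 08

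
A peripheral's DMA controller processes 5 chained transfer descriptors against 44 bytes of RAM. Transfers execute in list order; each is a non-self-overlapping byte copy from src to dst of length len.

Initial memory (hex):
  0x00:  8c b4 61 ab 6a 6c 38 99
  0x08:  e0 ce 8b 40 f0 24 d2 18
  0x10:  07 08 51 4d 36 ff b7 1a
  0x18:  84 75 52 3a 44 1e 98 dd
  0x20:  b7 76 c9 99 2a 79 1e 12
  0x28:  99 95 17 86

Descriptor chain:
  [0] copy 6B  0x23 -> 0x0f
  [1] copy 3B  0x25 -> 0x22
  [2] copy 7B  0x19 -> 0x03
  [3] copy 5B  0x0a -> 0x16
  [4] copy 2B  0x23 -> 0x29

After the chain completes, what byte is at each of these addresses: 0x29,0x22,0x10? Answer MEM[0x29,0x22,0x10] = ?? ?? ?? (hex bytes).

MEM[0x29,0x22,0x10] = 1e 79 2a

#0 dst[0x0f+6] := {0x99,0x2a,0x79,0x1e,0x12,0x99}
#1 dst[0x22+3] := {0x79,0x1e,0x12}
#2 dst[0x03+7] := {0x75,0x52,0x3a,0x44,0x1e,0x98,0xdd}
#3 dst[0x16+5] := {0x8b,0x40,0xf0,0x24,0xd2}
#4 dst[0x29+2] := {0x1e,0x12}
query mem[0x29]=0x1e, mem[0x22]=0x79, mem[0x10]=0x2a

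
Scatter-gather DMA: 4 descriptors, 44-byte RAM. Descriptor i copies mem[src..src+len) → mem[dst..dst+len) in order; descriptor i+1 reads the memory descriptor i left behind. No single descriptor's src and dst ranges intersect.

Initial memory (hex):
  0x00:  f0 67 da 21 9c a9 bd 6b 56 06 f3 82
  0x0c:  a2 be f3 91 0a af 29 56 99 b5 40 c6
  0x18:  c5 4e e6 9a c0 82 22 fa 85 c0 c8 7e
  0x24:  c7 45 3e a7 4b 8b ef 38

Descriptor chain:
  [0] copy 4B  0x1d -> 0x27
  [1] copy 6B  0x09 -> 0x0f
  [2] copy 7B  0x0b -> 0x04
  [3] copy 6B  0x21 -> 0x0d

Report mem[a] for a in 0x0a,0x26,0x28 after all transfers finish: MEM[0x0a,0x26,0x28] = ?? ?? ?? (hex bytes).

[0] 0x1d->0x27 len=4 : 82 22 fa 85
[1] 0x09->0x0f len=6 : 06 f3 82 a2 be f3
[2] 0x0b->0x04 len=7 : 82 a2 be f3 06 f3 82
[3] 0x21->0x0d len=6 : c0 c8 7e c7 45 3e
query mem[0x0a]=0x82, mem[0x26]=0x3e, mem[0x28]=0x22

MEM[0x0a,0x26,0x28] = 82 3e 22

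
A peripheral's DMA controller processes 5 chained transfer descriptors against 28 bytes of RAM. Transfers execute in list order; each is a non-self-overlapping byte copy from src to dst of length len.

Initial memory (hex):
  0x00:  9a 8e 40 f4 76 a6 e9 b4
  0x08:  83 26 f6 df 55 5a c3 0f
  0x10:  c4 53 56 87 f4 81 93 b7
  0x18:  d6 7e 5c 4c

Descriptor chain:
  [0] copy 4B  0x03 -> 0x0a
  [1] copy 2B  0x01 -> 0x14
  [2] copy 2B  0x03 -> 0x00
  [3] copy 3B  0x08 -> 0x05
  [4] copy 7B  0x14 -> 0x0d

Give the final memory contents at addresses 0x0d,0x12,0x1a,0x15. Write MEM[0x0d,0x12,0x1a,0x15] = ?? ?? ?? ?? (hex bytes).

#0 dst[0x0a+4] := {0xf4,0x76,0xa6,0xe9}
#1 dst[0x14+2] := {0x8e,0x40}
#2 dst[0x00+2] := {0xf4,0x76}
#3 dst[0x05+3] := {0x83,0x26,0xf4}
#4 dst[0x0d+7] := {0x8e,0x40,0x93,0xb7,0xd6,0x7e,0x5c}
query mem[0x0d]=0x8e, mem[0x12]=0x7e, mem[0x1a]=0x5c, mem[0x15]=0x40

MEM[0x0d,0x12,0x1a,0x15] = 8e 7e 5c 40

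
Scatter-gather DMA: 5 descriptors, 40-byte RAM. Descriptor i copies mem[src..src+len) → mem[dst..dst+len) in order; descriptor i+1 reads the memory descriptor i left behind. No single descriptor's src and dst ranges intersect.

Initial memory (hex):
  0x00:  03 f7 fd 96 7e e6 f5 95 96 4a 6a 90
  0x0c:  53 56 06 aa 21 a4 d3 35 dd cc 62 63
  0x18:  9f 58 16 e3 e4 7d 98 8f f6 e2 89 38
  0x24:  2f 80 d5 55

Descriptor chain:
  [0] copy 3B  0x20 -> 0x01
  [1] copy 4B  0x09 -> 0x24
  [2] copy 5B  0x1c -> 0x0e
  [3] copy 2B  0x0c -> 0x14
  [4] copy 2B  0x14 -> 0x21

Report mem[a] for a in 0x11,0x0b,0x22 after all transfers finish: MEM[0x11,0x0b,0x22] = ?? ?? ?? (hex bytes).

MEM[0x11,0x0b,0x22] = 8f 90 56

#0 dst[0x01+3] := {0xf6,0xe2,0x89}
#1 dst[0x24+4] := {0x4a,0x6a,0x90,0x53}
#2 dst[0x0e+5] := {0xe4,0x7d,0x98,0x8f,0xf6}
#3 dst[0x14+2] := {0x53,0x56}
#4 dst[0x21+2] := {0x53,0x56}
query mem[0x11]=0x8f, mem[0x0b]=0x90, mem[0x22]=0x56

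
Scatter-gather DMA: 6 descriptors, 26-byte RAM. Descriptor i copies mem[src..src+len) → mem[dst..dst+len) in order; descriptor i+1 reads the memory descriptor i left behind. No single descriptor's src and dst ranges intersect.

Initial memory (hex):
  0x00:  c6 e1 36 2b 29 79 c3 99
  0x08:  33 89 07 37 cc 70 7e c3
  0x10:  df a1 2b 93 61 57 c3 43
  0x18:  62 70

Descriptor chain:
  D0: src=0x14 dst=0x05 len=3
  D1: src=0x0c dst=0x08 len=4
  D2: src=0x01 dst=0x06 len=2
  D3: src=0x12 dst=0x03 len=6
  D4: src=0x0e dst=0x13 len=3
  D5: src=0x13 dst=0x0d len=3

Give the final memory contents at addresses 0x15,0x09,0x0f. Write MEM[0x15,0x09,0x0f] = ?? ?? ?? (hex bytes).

  after D0: wrote 3B at 0x05 = 6157c3
  after D1: wrote 4B at 0x08 = cc707ec3
  after D2: wrote 2B at 0x06 = e136
  after D3: wrote 6B at 0x03 = 2b936157c343
  after D4: wrote 3B at 0x13 = 7ec3df
  after D5: wrote 3B at 0x0d = 7ec3df
query mem[0x15]=0xdf, mem[0x09]=0x70, mem[0x0f]=0xdf

MEM[0x15,0x09,0x0f] = df 70 df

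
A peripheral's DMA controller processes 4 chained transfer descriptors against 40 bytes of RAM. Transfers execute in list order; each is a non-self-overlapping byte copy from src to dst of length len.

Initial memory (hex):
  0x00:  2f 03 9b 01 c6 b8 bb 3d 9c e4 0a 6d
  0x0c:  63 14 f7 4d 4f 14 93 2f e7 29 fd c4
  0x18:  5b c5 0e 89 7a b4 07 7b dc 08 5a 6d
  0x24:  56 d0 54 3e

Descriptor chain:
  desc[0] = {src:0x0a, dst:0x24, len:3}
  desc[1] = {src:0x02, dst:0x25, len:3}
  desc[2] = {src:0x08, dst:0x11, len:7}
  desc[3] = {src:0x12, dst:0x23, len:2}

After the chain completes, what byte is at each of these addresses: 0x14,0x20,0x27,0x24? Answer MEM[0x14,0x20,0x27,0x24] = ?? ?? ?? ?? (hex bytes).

#0 dst[0x24+3] := {0x0a,0x6d,0x63}
#1 dst[0x25+3] := {0x9b,0x01,0xc6}
#2 dst[0x11+7] := {0x9c,0xe4,0x0a,0x6d,0x63,0x14,0xf7}
#3 dst[0x23+2] := {0xe4,0x0a}
query mem[0x14]=0x6d, mem[0x20]=0xdc, mem[0x27]=0xc6, mem[0x24]=0x0a

MEM[0x14,0x20,0x27,0x24] = 6d dc c6 0a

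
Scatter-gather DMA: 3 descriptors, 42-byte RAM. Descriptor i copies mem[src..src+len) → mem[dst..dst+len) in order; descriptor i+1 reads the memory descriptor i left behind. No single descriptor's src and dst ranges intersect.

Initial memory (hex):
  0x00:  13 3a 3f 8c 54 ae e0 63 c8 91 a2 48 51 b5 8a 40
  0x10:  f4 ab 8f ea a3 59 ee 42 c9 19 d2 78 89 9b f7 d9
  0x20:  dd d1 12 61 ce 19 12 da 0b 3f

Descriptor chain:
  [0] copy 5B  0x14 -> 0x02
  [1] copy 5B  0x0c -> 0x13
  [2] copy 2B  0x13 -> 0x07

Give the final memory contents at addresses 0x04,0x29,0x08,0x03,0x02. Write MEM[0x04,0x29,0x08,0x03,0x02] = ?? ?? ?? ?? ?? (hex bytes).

D0: mem[0x02..0x06] <- [a3 59 ee 42 c9]
D1: mem[0x13..0x17] <- [51 b5 8a 40 f4]
D2: mem[0x07..0x08] <- [51 b5]
query mem[0x04]=0xee, mem[0x29]=0x3f, mem[0x08]=0xb5, mem[0x03]=0x59, mem[0x02]=0xa3

MEM[0x04,0x29,0x08,0x03,0x02] = ee 3f b5 59 a3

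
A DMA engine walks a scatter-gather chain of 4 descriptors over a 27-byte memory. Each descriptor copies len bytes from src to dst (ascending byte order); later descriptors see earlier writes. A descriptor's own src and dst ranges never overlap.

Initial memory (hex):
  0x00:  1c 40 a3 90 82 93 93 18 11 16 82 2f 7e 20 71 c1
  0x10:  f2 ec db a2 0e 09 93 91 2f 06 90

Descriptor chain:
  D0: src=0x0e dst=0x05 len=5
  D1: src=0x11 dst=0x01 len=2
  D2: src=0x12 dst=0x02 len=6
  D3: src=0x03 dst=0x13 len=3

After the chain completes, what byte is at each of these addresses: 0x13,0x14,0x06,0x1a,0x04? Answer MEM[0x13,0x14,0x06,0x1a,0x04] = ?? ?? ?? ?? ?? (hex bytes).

#0 dst[0x05+5] := {0x71,0xc1,0xf2,0xec,0xdb}
#1 dst[0x01+2] := {0xec,0xdb}
#2 dst[0x02+6] := {0xdb,0xa2,0x0e,0x09,0x93,0x91}
#3 dst[0x13+3] := {0xa2,0x0e,0x09}
query mem[0x13]=0xa2, mem[0x14]=0x0e, mem[0x06]=0x93, mem[0x1a]=0x90, mem[0x04]=0x0e

MEM[0x13,0x14,0x06,0x1a,0x04] = a2 0e 93 90 0e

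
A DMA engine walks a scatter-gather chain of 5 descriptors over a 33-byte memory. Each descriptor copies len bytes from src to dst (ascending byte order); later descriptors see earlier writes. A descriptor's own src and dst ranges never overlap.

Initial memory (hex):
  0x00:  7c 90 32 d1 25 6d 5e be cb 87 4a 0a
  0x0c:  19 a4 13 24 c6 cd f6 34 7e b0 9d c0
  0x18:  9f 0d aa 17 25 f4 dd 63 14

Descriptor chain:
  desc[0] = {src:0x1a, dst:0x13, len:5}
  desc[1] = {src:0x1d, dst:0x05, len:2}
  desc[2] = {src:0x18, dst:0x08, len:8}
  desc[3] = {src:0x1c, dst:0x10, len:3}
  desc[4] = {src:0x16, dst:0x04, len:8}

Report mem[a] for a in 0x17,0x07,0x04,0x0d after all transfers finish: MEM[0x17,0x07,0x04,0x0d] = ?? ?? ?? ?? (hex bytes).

MEM[0x17,0x07,0x04,0x0d] = dd 0d f4 f4

  after D0: wrote 5B at 0x13 = aa1725f4dd
  after D1: wrote 2B at 0x05 = f4dd
  after D2: wrote 8B at 0x08 = 9f0daa1725f4dd63
  after D3: wrote 3B at 0x10 = 25f4dd
  after D4: wrote 8B at 0x04 = f4dd9f0daa1725f4
query mem[0x17]=0xdd, mem[0x07]=0x0d, mem[0x04]=0xf4, mem[0x0d]=0xf4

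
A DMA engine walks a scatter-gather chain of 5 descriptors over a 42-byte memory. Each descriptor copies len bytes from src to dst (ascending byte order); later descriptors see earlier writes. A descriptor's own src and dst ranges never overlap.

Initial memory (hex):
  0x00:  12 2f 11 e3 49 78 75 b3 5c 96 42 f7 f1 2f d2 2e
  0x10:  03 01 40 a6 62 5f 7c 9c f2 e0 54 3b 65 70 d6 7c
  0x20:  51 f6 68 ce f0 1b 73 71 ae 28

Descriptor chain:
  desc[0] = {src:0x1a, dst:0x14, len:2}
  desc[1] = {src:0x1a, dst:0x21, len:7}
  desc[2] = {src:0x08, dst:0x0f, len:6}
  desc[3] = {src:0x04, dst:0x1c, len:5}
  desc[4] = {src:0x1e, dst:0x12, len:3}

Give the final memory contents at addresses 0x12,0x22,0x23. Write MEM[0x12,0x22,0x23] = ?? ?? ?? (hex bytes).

MEM[0x12,0x22,0x23] = 75 3b 65

[0] 0x1a->0x14 len=2 : 54 3b
[1] 0x1a->0x21 len=7 : 54 3b 65 70 d6 7c 51
[2] 0x08->0x0f len=6 : 5c 96 42 f7 f1 2f
[3] 0x04->0x1c len=5 : 49 78 75 b3 5c
[4] 0x1e->0x12 len=3 : 75 b3 5c
query mem[0x12]=0x75, mem[0x22]=0x3b, mem[0x23]=0x65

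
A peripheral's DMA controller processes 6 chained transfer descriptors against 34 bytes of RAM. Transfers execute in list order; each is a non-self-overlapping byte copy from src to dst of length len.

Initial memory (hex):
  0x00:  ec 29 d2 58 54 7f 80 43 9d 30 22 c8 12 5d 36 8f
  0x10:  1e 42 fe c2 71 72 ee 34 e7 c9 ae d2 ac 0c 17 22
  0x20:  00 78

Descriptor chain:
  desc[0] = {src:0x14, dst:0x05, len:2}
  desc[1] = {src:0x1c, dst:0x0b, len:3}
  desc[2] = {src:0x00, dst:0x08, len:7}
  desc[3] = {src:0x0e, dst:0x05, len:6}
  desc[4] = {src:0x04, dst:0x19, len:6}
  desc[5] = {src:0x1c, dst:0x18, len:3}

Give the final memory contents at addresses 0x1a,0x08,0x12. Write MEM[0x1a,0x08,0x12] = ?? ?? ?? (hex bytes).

MEM[0x1a,0x08,0x12] = fe 42 fe

[0] 0x14->0x05 len=2 : 71 72
[1] 0x1c->0x0b len=3 : ac 0c 17
[2] 0x00->0x08 len=7 : ec 29 d2 58 54 71 72
[3] 0x0e->0x05 len=6 : 72 8f 1e 42 fe c2
[4] 0x04->0x19 len=6 : 54 72 8f 1e 42 fe
[5] 0x1c->0x18 len=3 : 1e 42 fe
query mem[0x1a]=0xfe, mem[0x08]=0x42, mem[0x12]=0xfe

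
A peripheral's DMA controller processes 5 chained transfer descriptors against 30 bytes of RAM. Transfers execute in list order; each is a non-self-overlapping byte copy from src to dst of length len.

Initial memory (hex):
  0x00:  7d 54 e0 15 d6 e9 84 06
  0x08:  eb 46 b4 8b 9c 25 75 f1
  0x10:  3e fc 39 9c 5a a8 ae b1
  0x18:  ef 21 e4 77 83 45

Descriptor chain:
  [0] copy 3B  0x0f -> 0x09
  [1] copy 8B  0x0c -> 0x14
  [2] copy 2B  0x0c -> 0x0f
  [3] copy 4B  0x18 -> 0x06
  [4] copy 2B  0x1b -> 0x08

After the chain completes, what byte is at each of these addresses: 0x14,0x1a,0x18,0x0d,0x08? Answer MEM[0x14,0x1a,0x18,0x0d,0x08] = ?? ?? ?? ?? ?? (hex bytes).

[0] 0x0f->0x09 len=3 : f1 3e fc
[1] 0x0c->0x14 len=8 : 9c 25 75 f1 3e fc 39 9c
[2] 0x0c->0x0f len=2 : 9c 25
[3] 0x18->0x06 len=4 : 3e fc 39 9c
[4] 0x1b->0x08 len=2 : 9c 83
query mem[0x14]=0x9c, mem[0x1a]=0x39, mem[0x18]=0x3e, mem[0x0d]=0x25, mem[0x08]=0x9c

MEM[0x14,0x1a,0x18,0x0d,0x08] = 9c 39 3e 25 9c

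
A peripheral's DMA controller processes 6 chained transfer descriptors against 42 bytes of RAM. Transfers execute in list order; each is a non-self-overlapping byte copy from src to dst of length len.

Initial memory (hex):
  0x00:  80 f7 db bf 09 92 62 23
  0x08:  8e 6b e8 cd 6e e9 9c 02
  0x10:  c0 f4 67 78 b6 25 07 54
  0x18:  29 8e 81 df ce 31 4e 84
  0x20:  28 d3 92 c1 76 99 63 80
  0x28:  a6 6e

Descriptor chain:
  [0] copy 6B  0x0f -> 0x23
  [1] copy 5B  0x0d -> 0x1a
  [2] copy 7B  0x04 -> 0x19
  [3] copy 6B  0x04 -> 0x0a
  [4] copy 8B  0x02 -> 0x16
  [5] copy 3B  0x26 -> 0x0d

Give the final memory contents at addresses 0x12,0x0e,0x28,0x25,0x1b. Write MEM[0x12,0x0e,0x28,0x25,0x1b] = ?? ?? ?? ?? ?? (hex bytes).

[0] 0x0f->0x23 len=6 : 02 c0 f4 67 78 b6
[1] 0x0d->0x1a len=5 : e9 9c 02 c0 f4
[2] 0x04->0x19 len=7 : 09 92 62 23 8e 6b e8
[3] 0x04->0x0a len=6 : 09 92 62 23 8e 6b
[4] 0x02->0x16 len=8 : db bf 09 92 62 23 8e 6b
[5] 0x26->0x0d len=3 : 67 78 b6
query mem[0x12]=0x67, mem[0x0e]=0x78, mem[0x28]=0xb6, mem[0x25]=0xf4, mem[0x1b]=0x23

MEM[0x12,0x0e,0x28,0x25,0x1b] = 67 78 b6 f4 23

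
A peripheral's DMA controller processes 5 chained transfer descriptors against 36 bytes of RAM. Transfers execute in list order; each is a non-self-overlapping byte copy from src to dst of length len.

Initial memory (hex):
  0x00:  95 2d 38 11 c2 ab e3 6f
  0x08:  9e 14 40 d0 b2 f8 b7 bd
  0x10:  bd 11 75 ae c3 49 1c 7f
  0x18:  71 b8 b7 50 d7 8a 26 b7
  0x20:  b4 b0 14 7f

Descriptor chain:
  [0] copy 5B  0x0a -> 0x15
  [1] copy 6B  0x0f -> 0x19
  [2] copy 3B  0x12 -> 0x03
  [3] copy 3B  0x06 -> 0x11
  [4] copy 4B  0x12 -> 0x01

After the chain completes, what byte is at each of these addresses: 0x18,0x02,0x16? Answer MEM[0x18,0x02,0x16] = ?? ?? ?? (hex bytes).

MEM[0x18,0x02,0x16] = f8 9e d0

[0] 0x0a->0x15 len=5 : 40 d0 b2 f8 b7
[1] 0x0f->0x19 len=6 : bd bd 11 75 ae c3
[2] 0x12->0x03 len=3 : 75 ae c3
[3] 0x06->0x11 len=3 : e3 6f 9e
[4] 0x12->0x01 len=4 : 6f 9e c3 40
query mem[0x18]=0xf8, mem[0x02]=0x9e, mem[0x16]=0xd0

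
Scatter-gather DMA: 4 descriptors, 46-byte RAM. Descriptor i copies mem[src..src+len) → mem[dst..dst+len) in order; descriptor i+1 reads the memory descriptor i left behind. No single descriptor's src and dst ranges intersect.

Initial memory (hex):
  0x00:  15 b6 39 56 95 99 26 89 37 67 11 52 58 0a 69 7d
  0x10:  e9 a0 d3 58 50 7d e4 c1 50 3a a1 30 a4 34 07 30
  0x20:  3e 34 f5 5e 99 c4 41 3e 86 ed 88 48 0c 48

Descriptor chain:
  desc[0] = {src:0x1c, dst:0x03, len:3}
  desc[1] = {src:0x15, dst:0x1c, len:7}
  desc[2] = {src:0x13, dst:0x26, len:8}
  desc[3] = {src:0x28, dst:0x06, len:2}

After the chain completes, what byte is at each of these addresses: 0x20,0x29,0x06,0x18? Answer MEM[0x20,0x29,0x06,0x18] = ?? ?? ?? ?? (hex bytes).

MEM[0x20,0x29,0x06,0x18] = 3a e4 7d 50

D0: mem[0x03..0x05] <- [a4 34 07]
D1: mem[0x1c..0x22] <- [7d e4 c1 50 3a a1 30]
D2: mem[0x26..0x2d] <- [58 50 7d e4 c1 50 3a a1]
D3: mem[0x06..0x07] <- [7d e4]
query mem[0x20]=0x3a, mem[0x29]=0xe4, mem[0x06]=0x7d, mem[0x18]=0x50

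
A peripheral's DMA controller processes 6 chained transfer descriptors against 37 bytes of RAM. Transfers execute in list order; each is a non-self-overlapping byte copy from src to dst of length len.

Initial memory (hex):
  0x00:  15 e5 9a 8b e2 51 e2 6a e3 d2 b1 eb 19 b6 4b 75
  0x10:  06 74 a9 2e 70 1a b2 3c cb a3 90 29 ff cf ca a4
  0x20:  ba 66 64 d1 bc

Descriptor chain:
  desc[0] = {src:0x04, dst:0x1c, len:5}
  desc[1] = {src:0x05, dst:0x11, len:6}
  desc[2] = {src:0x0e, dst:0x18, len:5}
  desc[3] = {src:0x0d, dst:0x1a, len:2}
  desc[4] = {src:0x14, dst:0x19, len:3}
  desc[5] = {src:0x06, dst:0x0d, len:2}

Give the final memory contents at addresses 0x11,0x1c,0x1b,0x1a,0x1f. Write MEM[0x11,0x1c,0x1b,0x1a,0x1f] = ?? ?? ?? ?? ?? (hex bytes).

MEM[0x11,0x1c,0x1b,0x1a,0x1f] = 51 e2 b1 d2 6a

[0] 0x04->0x1c len=5 : e2 51 e2 6a e3
[1] 0x05->0x11 len=6 : 51 e2 6a e3 d2 b1
[2] 0x0e->0x18 len=5 : 4b 75 06 51 e2
[3] 0x0d->0x1a len=2 : b6 4b
[4] 0x14->0x19 len=3 : e3 d2 b1
[5] 0x06->0x0d len=2 : e2 6a
query mem[0x11]=0x51, mem[0x1c]=0xe2, mem[0x1b]=0xb1, mem[0x1a]=0xd2, mem[0x1f]=0x6a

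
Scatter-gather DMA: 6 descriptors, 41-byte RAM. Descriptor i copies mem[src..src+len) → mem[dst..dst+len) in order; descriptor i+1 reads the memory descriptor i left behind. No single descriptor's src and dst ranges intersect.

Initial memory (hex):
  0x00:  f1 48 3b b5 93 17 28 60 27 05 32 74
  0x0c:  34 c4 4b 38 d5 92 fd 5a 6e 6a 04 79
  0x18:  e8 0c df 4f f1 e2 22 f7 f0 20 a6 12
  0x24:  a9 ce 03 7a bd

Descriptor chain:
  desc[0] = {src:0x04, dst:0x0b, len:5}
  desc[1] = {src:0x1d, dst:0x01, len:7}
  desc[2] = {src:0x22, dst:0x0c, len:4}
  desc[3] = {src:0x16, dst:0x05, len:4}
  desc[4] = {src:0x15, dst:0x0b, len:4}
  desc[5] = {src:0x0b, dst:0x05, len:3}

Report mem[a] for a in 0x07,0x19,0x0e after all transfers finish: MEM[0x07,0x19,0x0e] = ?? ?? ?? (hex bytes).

MEM[0x07,0x19,0x0e] = 79 0c e8

  after D0: wrote 5B at 0x0b = 9317286027
  after D1: wrote 7B at 0x01 = e222f7f020a612
  after D2: wrote 4B at 0x0c = a612a9ce
  after D3: wrote 4B at 0x05 = 0479e80c
  after D4: wrote 4B at 0x0b = 6a0479e8
  after D5: wrote 3B at 0x05 = 6a0479
query mem[0x07]=0x79, mem[0x19]=0x0c, mem[0x0e]=0xe8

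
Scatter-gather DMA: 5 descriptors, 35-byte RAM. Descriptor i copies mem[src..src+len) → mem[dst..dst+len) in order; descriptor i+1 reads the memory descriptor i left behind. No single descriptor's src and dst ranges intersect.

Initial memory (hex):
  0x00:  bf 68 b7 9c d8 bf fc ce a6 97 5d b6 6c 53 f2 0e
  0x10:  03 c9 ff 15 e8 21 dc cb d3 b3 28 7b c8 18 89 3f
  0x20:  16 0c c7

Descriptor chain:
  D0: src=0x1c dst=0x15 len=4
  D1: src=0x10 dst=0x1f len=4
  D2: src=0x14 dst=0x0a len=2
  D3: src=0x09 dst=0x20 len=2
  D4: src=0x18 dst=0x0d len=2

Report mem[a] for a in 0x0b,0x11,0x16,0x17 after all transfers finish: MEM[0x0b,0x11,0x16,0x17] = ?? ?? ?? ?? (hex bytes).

MEM[0x0b,0x11,0x16,0x17] = c8 c9 18 89

  after D0: wrote 4B at 0x15 = c818893f
  after D1: wrote 4B at 0x1f = 03c9ff15
  after D2: wrote 2B at 0x0a = e8c8
  after D3: wrote 2B at 0x20 = 97e8
  after D4: wrote 2B at 0x0d = 3fb3
query mem[0x0b]=0xc8, mem[0x11]=0xc9, mem[0x16]=0x18, mem[0x17]=0x89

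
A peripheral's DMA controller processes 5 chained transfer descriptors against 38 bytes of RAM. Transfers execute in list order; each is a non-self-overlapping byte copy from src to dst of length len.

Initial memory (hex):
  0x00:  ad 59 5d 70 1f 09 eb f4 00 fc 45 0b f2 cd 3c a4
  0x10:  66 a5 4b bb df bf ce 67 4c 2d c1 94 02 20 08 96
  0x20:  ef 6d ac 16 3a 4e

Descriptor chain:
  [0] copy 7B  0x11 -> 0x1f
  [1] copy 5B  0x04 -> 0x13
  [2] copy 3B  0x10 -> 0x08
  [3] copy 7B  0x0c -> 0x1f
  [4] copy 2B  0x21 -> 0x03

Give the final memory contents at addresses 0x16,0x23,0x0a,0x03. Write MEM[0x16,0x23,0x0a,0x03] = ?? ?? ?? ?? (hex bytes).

MEM[0x16,0x23,0x0a,0x03] = f4 66 4b 3c

[0] 0x11->0x1f len=7 : a5 4b bb df bf ce 67
[1] 0x04->0x13 len=5 : 1f 09 eb f4 00
[2] 0x10->0x08 len=3 : 66 a5 4b
[3] 0x0c->0x1f len=7 : f2 cd 3c a4 66 a5 4b
[4] 0x21->0x03 len=2 : 3c a4
query mem[0x16]=0xf4, mem[0x23]=0x66, mem[0x0a]=0x4b, mem[0x03]=0x3c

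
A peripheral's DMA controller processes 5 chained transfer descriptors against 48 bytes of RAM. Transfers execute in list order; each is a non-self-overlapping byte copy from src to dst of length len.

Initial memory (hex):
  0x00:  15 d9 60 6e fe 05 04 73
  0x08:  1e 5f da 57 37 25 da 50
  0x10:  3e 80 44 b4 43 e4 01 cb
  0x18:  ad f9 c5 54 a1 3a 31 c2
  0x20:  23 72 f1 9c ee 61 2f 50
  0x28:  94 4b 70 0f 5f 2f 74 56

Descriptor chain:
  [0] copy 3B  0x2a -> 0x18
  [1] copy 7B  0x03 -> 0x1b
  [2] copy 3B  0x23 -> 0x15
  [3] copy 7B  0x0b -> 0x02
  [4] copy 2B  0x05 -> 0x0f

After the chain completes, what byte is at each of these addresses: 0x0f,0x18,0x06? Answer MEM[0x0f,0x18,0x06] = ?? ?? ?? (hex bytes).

MEM[0x0f,0x18,0x06] = da 70 50

#0 dst[0x18+3] := {0x70,0x0f,0x5f}
#1 dst[0x1b+7] := {0x6e,0xfe,0x05,0x04,0x73,0x1e,0x5f}
#2 dst[0x15+3] := {0x9c,0xee,0x61}
#3 dst[0x02+7] := {0x57,0x37,0x25,0xda,0x50,0x3e,0x80}
#4 dst[0x0f+2] := {0xda,0x50}
query mem[0x0f]=0xda, mem[0x18]=0x70, mem[0x06]=0x50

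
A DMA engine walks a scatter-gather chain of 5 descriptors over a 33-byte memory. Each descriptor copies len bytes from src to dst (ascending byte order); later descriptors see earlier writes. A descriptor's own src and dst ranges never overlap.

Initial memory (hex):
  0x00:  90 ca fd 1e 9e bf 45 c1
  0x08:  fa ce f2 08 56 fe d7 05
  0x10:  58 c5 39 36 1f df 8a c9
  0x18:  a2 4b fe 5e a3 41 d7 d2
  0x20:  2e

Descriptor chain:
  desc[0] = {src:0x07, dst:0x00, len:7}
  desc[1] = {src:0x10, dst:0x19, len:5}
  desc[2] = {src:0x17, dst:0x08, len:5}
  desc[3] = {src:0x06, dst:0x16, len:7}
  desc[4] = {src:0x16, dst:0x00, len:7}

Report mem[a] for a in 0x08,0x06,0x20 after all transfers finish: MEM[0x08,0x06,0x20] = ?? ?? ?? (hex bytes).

MEM[0x08,0x06,0x20] = c9 39 2e

#0 dst[0x00+7] := {0xc1,0xfa,0xce,0xf2,0x08,0x56,0xfe}
#1 dst[0x19+5] := {0x58,0xc5,0x39,0x36,0x1f}
#2 dst[0x08+5] := {0xc9,0xa2,0x58,0xc5,0x39}
#3 dst[0x16+7] := {0xfe,0xc1,0xc9,0xa2,0x58,0xc5,0x39}
#4 dst[0x00+7] := {0xfe,0xc1,0xc9,0xa2,0x58,0xc5,0x39}
query mem[0x08]=0xc9, mem[0x06]=0x39, mem[0x20]=0x2e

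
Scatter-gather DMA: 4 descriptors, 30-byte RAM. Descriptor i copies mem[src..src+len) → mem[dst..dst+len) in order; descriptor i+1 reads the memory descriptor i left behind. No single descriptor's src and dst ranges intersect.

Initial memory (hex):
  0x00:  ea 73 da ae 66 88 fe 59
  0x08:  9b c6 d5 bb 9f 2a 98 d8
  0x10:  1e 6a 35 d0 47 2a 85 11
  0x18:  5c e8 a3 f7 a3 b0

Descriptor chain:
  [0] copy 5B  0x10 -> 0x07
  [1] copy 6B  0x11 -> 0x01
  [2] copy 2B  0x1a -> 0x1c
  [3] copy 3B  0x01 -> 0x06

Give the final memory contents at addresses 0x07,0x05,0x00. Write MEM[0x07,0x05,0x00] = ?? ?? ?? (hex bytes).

MEM[0x07,0x05,0x00] = 35 2a ea

[0] 0x10->0x07 len=5 : 1e 6a 35 d0 47
[1] 0x11->0x01 len=6 : 6a 35 d0 47 2a 85
[2] 0x1a->0x1c len=2 : a3 f7
[3] 0x01->0x06 len=3 : 6a 35 d0
query mem[0x07]=0x35, mem[0x05]=0x2a, mem[0x00]=0xea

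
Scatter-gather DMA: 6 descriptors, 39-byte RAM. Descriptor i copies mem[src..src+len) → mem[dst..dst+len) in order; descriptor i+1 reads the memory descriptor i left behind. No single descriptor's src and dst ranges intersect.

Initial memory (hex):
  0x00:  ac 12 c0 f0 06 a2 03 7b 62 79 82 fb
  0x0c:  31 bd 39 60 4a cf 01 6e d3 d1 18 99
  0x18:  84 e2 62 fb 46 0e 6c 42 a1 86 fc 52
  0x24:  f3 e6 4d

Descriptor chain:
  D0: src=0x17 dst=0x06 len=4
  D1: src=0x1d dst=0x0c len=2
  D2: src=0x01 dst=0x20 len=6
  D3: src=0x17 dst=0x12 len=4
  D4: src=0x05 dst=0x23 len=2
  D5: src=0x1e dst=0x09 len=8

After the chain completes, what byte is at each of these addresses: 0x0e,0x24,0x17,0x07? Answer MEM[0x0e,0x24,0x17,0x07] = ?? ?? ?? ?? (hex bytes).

MEM[0x0e,0x24,0x17,0x07] = a2 99 99 84

[0] 0x17->0x06 len=4 : 99 84 e2 62
[1] 0x1d->0x0c len=2 : 0e 6c
[2] 0x01->0x20 len=6 : 12 c0 f0 06 a2 99
[3] 0x17->0x12 len=4 : 99 84 e2 62
[4] 0x05->0x23 len=2 : a2 99
[5] 0x1e->0x09 len=8 : 6c 42 12 c0 f0 a2 99 99
query mem[0x0e]=0xa2, mem[0x24]=0x99, mem[0x17]=0x99, mem[0x07]=0x84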